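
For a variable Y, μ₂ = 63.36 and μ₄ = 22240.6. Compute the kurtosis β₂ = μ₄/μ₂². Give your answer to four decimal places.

μ₂² = 63.36² = 4014.48960
μ₄/μ₂² = 22240.6 / 4014.48960 = 5.54008
β₂ ≈ 5.5401

5.5401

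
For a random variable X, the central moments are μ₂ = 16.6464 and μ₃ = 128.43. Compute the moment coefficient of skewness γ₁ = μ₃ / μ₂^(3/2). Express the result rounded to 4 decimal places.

σ = √μ₂ = √16.6464 = 4.08000
σ³ = μ₂^(3/2) = 67.91731
γ₁ = μ₃/σ³ = 128.43 / 67.91731 ≈ 1.8910

1.8910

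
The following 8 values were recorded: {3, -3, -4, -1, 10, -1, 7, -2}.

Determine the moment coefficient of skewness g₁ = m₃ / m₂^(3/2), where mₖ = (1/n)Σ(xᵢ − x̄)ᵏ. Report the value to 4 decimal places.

0.7731

x̄ = (3 - 3 - 4 - 1 + 10 - 1 + 7 - 2) / 8 = 1.1250
deviations (xᵢ − x̄): 1.8750, -4.1250, -5.1250, -2.1250, 8.8750, -2.1250, 5.8750, -3.1250
Σ(xᵢ − x̄)² = 178.8750 ⇒ m₂ = 178.8750/8 = 22.35938
Σ(xᵢ − x̄)³ = 653.9063 ⇒ m₃ = 653.9063/8 = 81.73828
m₂^(3/2) = 22.35938^(1.5) = 105.72787
g₁ = m₃ / m₂^(3/2) = 81.73828 / 105.72787 ≈ 0.7731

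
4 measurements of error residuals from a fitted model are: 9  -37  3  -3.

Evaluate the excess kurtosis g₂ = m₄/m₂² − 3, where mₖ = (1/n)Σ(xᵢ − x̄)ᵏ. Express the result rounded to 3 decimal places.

-0.810

x̄ = -7.0000
Σ(xᵢ − x̄)² = 1272.0000 ⇒ m₂ = 318.00000
Σ(xᵢ − x̄)⁴ = 885792.0000 ⇒ m₄ = 221448.00000
m₂² = 101124.00000
g₂ = m₄/m₂² − 3 = 2.18987 − 3 ≈ -0.810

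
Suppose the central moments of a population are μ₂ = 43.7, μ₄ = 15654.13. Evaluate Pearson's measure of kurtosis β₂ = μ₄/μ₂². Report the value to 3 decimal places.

μ₂² = 43.7² = 1909.69000
μ₄/μ₂² = 15654.13 / 1909.69000 = 8.19721
β₂ ≈ 8.197

8.197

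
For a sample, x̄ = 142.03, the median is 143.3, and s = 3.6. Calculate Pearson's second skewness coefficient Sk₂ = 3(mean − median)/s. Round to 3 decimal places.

Sk₂ = 3(142.03 − 143.3) / 3.6 = 3 × -1.2700 / 3.6
    = -3.8100 / 3.6 ≈ -1.058

-1.058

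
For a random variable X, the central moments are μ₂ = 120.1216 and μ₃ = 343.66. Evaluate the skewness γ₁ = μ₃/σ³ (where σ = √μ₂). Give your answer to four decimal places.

0.2610

σ = √μ₂ = √120.1216 = 10.96000
σ³ = μ₂^(3/2) = 1316.53274
γ₁ = μ₃/σ³ = 343.66 / 1316.53274 ≈ 0.2610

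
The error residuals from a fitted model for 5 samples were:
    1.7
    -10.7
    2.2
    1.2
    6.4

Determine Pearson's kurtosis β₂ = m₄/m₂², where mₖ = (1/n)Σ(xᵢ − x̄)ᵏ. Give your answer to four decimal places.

x̄ = 0.1600
Σ(xᵢ − x̄)² = 164.4920 ⇒ m₂ = 32.89840
Σ(xᵢ − x̄)⁴ = 15449.9992 ⇒ m₄ = 3089.99984
m₂² = 1082.30472
β₂ = m₄/m₂² = 3089.99984 / 1082.30472 ≈ 2.8550

2.8550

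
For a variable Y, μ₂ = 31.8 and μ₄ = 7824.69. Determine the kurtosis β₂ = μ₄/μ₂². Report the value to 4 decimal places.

μ₂² = 31.8² = 1011.24000
μ₄/μ₂² = 7824.69 / 1011.24000 = 7.73772
β₂ ≈ 7.7377

7.7377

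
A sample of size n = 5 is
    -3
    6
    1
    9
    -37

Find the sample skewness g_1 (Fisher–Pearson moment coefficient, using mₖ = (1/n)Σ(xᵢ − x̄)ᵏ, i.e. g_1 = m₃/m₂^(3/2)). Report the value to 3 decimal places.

x̄ = (-3 + 6 + 1 + 9 - 37) / 5 = -4.8000
deviations (xᵢ − x̄): 1.8000, 10.8000, 5.8000, 13.8000, -32.2000
Σ(xᵢ − x̄)² = 1380.8000 ⇒ m₂ = 1380.8000/5 = 276.16000
Σ(xᵢ − x̄)³ = -29297.5200 ⇒ m₃ = -29297.5200/5 = -5859.50400
m₂^(3/2) = 276.16000^(1.5) = 4589.24413
g_1 = m₃ / m₂^(3/2) = -5859.50400 / 4589.24413 ≈ -1.277

-1.277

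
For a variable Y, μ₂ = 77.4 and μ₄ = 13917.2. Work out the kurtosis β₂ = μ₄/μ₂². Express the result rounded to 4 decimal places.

2.3231

μ₂² = 77.4² = 5990.76000
μ₄/μ₂² = 13917.2 / 5990.76000 = 2.32311
β₂ ≈ 2.3231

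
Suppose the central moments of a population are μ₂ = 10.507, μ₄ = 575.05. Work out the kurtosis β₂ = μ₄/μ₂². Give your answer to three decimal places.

5.209

μ₂² = 10.507² = 110.39705
μ₄/μ₂² = 575.05 / 110.39705 = 5.20893
β₂ ≈ 5.209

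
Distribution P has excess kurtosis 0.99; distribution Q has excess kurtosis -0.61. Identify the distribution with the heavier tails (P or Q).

P

Higher excess kurtosis ⇒ heavier tails relative to the normal distribution.
0.99 vs -0.61: the larger is 0.99, so P has heavier tails. (P is leptokurtic — heavier-than-normal tails; the other is platykurtic.)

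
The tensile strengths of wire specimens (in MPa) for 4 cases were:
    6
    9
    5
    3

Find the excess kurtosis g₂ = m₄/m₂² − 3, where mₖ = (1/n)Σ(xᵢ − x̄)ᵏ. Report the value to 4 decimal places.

-1.0763

x̄ = 5.7500
Σ(xᵢ − x̄)² = 18.7500 ⇒ m₂ = 4.68750
Σ(xᵢ − x̄)⁴ = 169.0781 ⇒ m₄ = 42.26953
m₂² = 21.97266
g₂ = m₄/m₂² − 3 = 1.92373 − 3 ≈ -1.0763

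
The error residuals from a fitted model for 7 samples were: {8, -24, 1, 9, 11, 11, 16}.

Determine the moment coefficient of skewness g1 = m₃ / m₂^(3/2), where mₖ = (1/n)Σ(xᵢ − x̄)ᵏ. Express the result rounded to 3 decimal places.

-1.596

x̄ = (8 - 24 + 1 + 9 + 11 + 11 + 16) / 7 = 4.5714
deviations (xᵢ − x̄): 3.4286, -28.5714, -3.5714, 4.4286, 6.4286, 6.4286, 11.4286
Σ(xᵢ − x̄)² = 1073.7143 ⇒ m₂ = 1073.7143/7 = 153.38776
Σ(xᵢ − x̄)³ = -21217.9592 ⇒ m₃ = -21217.9592/7 = -3031.13703
m₂^(3/2) = 153.38776^(1.5) = 1899.70444
g1 = m₃ / m₂^(3/2) = -3031.13703 / 1899.70444 ≈ -1.596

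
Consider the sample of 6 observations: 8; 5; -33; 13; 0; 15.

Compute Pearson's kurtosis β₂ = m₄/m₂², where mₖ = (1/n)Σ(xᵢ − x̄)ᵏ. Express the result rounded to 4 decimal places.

x̄ = 1.3333
Σ(xᵢ − x̄)² = 1561.3333 ⇒ m₂ = 260.22222
Σ(xᵢ − x̄)⁴ = 1445088.4444 ⇒ m₄ = 240848.07407
m₂² = 67715.60494
β₂ = m₄/m₂² = 240848.07407 / 67715.60494 ≈ 3.5568

3.5568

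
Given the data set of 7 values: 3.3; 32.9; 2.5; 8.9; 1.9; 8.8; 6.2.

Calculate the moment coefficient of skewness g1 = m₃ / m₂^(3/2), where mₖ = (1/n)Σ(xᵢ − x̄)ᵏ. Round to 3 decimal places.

1.751

x̄ = (3.3 + 32.9 + 2.5 + 8.9 + 1.9 + 8.8 + 6.2) / 7 = 9.2143
deviations (xᵢ − x̄): -5.9143, 23.6857, -6.7143, -0.3143, -7.3143, -0.4143, -3.0143
Σ(xᵢ − x̄)² = 703.9286 ⇒ m₂ = 703.9286/7 = 100.56122
Σ(xᵢ − x̄)³ = 12359.6346 ⇒ m₃ = 12359.6346/7 = 1765.66209
m₂^(3/2) = 100.56122^(1.5) = 1008.43017
g1 = m₃ / m₂^(3/2) = 1765.66209 / 1008.43017 ≈ 1.751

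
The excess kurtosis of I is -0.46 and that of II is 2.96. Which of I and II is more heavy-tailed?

Higher excess kurtosis ⇒ heavier tails relative to the normal distribution.
-0.46 vs 2.96: the larger is 2.96, so II has heavier tails. (II is leptokurtic — heavier-than-normal tails; the other is platykurtic.)

II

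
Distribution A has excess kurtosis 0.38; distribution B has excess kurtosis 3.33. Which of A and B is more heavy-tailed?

Higher excess kurtosis ⇒ heavier tails relative to the normal distribution.
0.38 vs 3.33: the larger is 3.33, so B has heavier tails.

B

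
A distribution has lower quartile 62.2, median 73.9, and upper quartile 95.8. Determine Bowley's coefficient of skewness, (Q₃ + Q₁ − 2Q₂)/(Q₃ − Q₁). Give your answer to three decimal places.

numerator: Q₃ + Q₁ − 2Q₂ = 95.8 + 62.2 − 2×73.9 = 10.2000
denominator: Q₃ − Q₁ = 95.8 − 62.2 = 33.6000
Bowley skewness = 10.2000 / 33.6000 ≈ 0.304

0.304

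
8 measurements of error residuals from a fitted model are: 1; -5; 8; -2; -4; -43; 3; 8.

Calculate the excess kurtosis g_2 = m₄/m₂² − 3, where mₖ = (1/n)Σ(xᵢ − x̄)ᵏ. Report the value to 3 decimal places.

2.172

x̄ = -4.2500
Σ(xᵢ − x̄)² = 1887.5000 ⇒ m₂ = 235.93750
Σ(xᵢ − x̄)⁴ = 2303275.9063 ⇒ m₄ = 287909.48828
m₂² = 55666.50391
g_2 = m₄/m₂² − 3 = 5.17204 − 3 ≈ 2.172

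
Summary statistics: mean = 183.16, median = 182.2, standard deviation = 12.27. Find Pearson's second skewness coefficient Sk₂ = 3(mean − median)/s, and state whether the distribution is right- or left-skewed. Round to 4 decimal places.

0.2347, right-skewed

Sk₂ = 3(183.16 − 182.2) / 12.27 = 3 × 0.9600 / 12.27
    = 2.8800 / 12.27 ≈ 0.2347
Sk₂ > 0 ⇒ mean > median ⇒ right-skewed (positive skew).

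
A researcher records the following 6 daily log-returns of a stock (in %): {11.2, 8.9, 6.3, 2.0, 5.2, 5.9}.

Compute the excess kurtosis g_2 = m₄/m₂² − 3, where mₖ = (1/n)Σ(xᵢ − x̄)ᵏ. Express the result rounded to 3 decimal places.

x̄ = 6.5833
Σ(xᵢ − x̄)² = 50.1483 ⇒ m₂ = 8.35806
Σ(xᵢ − x̄)⁴ = 928.2522 ⇒ m₄ = 154.70870
m₂² = 69.85709
g_2 = m₄/m₂² − 3 = 2.21465 − 3 ≈ -0.785

-0.785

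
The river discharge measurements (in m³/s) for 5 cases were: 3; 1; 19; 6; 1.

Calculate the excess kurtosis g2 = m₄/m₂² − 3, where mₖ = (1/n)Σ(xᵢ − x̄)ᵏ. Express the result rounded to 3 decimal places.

x̄ = 6.0000
Σ(xᵢ − x̄)² = 228.0000 ⇒ m₂ = 45.60000
Σ(xᵢ − x̄)⁴ = 29892.0000 ⇒ m₄ = 5978.40000
m₂² = 2079.36000
g2 = m₄/m₂² − 3 = 2.87512 − 3 ≈ -0.125

-0.125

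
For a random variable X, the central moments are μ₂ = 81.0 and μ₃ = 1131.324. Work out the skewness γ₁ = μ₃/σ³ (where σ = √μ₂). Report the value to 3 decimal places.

1.552

σ = √μ₂ = √81.0 = 9.00000
σ³ = μ₂^(3/2) = 729.00000
γ₁ = μ₃/σ³ = 1131.324 / 729.00000 ≈ 1.552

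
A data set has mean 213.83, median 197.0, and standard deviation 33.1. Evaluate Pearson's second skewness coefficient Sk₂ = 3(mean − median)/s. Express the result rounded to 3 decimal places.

Sk₂ = 3(213.83 − 197.0) / 33.1 = 3 × 16.8300 / 33.1
    = 50.4900 / 33.1 ≈ 1.525

1.525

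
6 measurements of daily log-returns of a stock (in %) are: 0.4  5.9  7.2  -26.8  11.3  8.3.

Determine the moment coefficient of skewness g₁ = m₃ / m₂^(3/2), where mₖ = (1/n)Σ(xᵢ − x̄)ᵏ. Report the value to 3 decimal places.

x̄ = (0.4 + 5.9 + 7.2 - 26.8 + 11.3 + 8.3) / 6 = 1.0500
deviations (xᵢ − x̄): -0.6500, 4.8500, 6.1500, -27.8500, 10.2500, 7.2500
Σ(xᵢ − x̄)² = 995.0150 ⇒ m₂ = 995.0150/6 = 165.83583
Σ(xᵢ − x̄)³ = -19796.7000 ⇒ m₃ = -19796.7000/6 = -3299.45000
m₂^(3/2) = 165.83583^(1.5) = 2135.58846
g₁ = m₃ / m₂^(3/2) = -3299.45000 / 2135.58846 ≈ -1.545

-1.545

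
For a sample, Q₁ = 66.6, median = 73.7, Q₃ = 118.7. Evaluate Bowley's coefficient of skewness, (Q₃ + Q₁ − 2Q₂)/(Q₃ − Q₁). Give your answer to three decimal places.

numerator: Q₃ + Q₁ − 2Q₂ = 118.7 + 66.6 − 2×73.7 = 37.9000
denominator: Q₃ − Q₁ = 118.7 − 66.6 = 52.1000
Bowley skewness = 37.9000 / 52.1000 ≈ 0.727

0.727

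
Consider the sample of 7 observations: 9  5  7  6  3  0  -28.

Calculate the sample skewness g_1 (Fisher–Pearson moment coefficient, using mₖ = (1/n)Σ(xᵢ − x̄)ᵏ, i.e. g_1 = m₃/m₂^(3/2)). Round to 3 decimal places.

-1.832

x̄ = (9 + 5 + 7 + 6 + 3 + 0 - 28) / 7 = 0.2857
deviations (xᵢ − x̄): 8.7143, 4.7143, 6.7143, 5.7143, 2.7143, -0.2857, -28.2857
Σ(xᵢ − x̄)² = 983.4286 ⇒ m₂ = 983.4286/7 = 140.48980
Σ(xᵢ − x̄)³ = -21355.1020 ⇒ m₃ = -21355.1020/7 = -3050.72886
m₂^(3/2) = 140.48980^(1.5) = 1665.20295
g_1 = m₃ / m₂^(3/2) = -3050.72886 / 1665.20295 ≈ -1.832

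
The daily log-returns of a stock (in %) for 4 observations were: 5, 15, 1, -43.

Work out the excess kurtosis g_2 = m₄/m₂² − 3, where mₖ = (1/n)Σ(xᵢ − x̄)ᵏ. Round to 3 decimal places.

-0.786

x̄ = -5.5000
Σ(xᵢ − x̄)² = 1979.0000 ⇒ m₂ = 494.75000
Σ(xᵢ − x̄)⁴ = 2168089.2500 ⇒ m₄ = 542022.31250
m₂² = 244777.56250
g_2 = m₄/m₂² − 3 = 2.21435 − 3 ≈ -0.786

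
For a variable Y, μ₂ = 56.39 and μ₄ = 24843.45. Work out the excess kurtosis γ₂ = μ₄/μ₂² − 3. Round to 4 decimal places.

μ₂² = 56.39² = 3179.83210
μ₄/μ₂² = 24843.45 / 3179.83210 = 7.81282
γ₂ = 7.81282 − 3 ≈ 4.8128

4.8128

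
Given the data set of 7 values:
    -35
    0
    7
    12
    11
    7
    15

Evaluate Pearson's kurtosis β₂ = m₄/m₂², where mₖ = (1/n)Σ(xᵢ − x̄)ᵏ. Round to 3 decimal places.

x̄ = 2.4286
Σ(xᵢ − x̄)² = 1771.7143 ⇒ m₂ = 253.10204
Σ(xᵢ − x̄)⁴ = 2002190.7813 ⇒ m₄ = 286027.25448
m₂² = 64060.64307
β₂ = m₄/m₂² = 286027.25448 / 64060.64307 ≈ 4.465

4.465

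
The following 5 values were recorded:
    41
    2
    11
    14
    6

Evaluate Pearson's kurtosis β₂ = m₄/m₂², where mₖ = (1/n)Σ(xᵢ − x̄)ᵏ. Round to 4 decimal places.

x̄ = 14.8000
Σ(xᵢ − x̄)² = 942.8000 ⇒ m₂ = 188.56000
Σ(xᵢ − x̄)⁴ = 504249.2960 ⇒ m₄ = 100849.85920
m₂² = 35554.87360
β₂ = m₄/m₂² = 100849.85920 / 35554.87360 ≈ 2.8365

2.8365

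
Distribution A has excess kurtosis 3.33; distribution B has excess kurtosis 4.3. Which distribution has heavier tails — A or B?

Higher excess kurtosis ⇒ heavier tails relative to the normal distribution.
3.33 vs 4.3: the larger is 4.3, so B has heavier tails.

B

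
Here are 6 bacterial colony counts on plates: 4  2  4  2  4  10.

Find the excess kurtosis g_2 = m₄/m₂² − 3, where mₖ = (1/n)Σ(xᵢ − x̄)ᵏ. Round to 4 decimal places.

x̄ = 4.3333
Σ(xᵢ − x̄)² = 43.3333 ⇒ m₂ = 7.22222
Σ(xᵢ − x̄)⁴ = 1090.4444 ⇒ m₄ = 181.74074
m₂² = 52.16049
g_2 = m₄/m₂² − 3 = 3.48426 − 3 ≈ 0.4843

0.4843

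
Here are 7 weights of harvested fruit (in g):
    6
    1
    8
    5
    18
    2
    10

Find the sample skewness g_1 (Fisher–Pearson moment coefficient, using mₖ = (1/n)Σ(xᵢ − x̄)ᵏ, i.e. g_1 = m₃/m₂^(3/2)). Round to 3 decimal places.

x̄ = (6 + 1 + 8 + 5 + 18 + 2 + 10) / 7 = 7.1429
deviations (xᵢ − x̄): -1.1429, -6.1429, 0.8571, -2.1429, 10.8571, -5.1429, 2.8571
Σ(xᵢ − x̄)² = 196.8571 ⇒ m₂ = 196.8571/7 = 28.12245
Σ(xᵢ − x̄)³ = 924.6122 ⇒ m₃ = 924.6122/7 = 132.08746
m₂^(3/2) = 28.12245^(1.5) = 149.13504
g_1 = m₃ / m₂^(3/2) = 132.08746 / 149.13504 ≈ 0.886

0.886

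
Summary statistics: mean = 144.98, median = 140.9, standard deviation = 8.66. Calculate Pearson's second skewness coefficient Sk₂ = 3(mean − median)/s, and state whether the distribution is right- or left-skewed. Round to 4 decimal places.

Sk₂ = 3(144.98 − 140.9) / 8.66 = 3 × 4.0800 / 8.66
    = 12.2400 / 8.66 ≈ 1.4134
Sk₂ > 0 ⇒ mean > median ⇒ right-skewed (positive skew).

1.4134, right-skewed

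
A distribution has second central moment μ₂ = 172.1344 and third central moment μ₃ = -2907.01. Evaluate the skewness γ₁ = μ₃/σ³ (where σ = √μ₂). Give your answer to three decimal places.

σ = √μ₂ = √172.1344 = 13.12000
σ³ = μ₂^(3/2) = 2258.40333
γ₁ = μ₃/σ³ = -2907.01 / 2258.40333 ≈ -1.287

-1.287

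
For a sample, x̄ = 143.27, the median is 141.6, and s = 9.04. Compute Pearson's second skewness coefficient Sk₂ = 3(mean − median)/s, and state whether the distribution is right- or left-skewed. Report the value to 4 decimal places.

0.5542, right-skewed

Sk₂ = 3(143.27 − 141.6) / 9.04 = 3 × 1.6700 / 9.04
    = 5.0100 / 9.04 ≈ 0.5542
Sk₂ > 0 ⇒ mean > median ⇒ right-skewed (positive skew).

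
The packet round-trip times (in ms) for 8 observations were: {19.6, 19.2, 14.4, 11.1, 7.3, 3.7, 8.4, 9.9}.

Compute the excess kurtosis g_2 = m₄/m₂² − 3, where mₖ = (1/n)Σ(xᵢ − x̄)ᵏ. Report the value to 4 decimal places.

-1.1293

x̄ = 11.7000
Σ(xᵢ − x̄)² = 223.8000 ⇒ m₂ = 27.97500
Σ(xᵢ − x̄)⁴ = 11712.2436 ⇒ m₄ = 1464.03045
m₂² = 782.60063
g_2 = m₄/m₂² − 3 = 1.87072 − 3 ≈ -1.1293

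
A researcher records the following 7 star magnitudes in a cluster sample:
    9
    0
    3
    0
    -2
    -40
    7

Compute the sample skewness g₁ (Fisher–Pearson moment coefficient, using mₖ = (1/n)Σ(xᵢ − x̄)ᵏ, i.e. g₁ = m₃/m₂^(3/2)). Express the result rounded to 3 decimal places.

-1.796

x̄ = (9 + 0 + 3 + 0 - 2 - 40 + 7) / 7 = -3.2857
deviations (xᵢ − x̄): 12.2857, 3.2857, 6.2857, 3.2857, 1.2857, -36.7143, 10.2857
Σ(xᵢ − x̄)² = 1667.4286 ⇒ m₂ = 1667.4286/7 = 238.20408
Σ(xᵢ − x̄)³ = -46224.6122 ⇒ m₃ = -46224.6122/7 = -6603.51603
m₂^(3/2) = 238.20408^(1.5) = 3676.40881
g₁ = m₃ / m₂^(3/2) = -6603.51603 / 3676.40881 ≈ -1.796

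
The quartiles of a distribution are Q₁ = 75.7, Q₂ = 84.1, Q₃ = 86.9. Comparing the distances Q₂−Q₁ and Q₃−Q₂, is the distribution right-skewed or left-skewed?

left-skewed

Q₂ − Q₁ = 8.4;  Q₃ − Q₂ = 2.8
Q₂ − Q₁ > Q₃ − Q₂ ⇒ the lower half is more spread out ⇒ left-skewed.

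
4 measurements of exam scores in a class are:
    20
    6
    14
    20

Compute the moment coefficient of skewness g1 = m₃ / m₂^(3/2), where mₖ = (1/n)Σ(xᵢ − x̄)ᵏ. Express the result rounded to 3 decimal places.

-0.633

x̄ = (20 + 6 + 14 + 20) / 4 = 15.0000
deviations (xᵢ − x̄): 5.0000, -9.0000, -1.0000, 5.0000
Σ(xᵢ − x̄)² = 132.0000 ⇒ m₂ = 132.0000/4 = 33.00000
Σ(xᵢ − x̄)³ = -480.0000 ⇒ m₃ = -480.0000/4 = -120.00000
m₂^(3/2) = 33.00000^(1.5) = 189.57057
g1 = m₃ / m₂^(3/2) = -120.00000 / 189.57057 ≈ -0.633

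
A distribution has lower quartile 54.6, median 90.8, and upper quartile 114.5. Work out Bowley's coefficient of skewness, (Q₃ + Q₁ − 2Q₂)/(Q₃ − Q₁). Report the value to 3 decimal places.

-0.209

numerator: Q₃ + Q₁ − 2Q₂ = 114.5 + 54.6 − 2×90.8 = -12.5000
denominator: Q₃ − Q₁ = 114.5 − 54.6 = 59.9000
Bowley skewness = -12.5000 / 59.9000 ≈ -0.209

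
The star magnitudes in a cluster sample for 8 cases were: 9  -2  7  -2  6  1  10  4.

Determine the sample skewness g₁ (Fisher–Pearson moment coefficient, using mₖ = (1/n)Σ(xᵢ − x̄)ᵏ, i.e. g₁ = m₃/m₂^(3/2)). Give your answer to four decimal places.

-0.2071

x̄ = (9 - 2 + 7 - 2 + 6 + 1 + 10 + 4) / 8 = 4.1250
deviations (xᵢ − x̄): 4.8750, -6.1250, 2.8750, -6.1250, 1.8750, -3.1250, 5.8750, -0.1250
Σ(xᵢ − x̄)² = 154.8750 ⇒ m₂ = 154.8750/8 = 19.35938
Σ(xᵢ − x̄)³ = -141.0938 ⇒ m₃ = -141.0938/8 = -17.63672
m₂^(3/2) = 19.35938^(1.5) = 85.17988
g₁ = m₃ / m₂^(3/2) = -17.63672 / 85.17988 ≈ -0.2071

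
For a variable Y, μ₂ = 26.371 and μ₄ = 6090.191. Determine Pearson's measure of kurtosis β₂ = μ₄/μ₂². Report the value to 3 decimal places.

8.757

μ₂² = 26.371² = 695.42964
μ₄/μ₂² = 6090.191 / 695.42964 = 8.75745
β₂ ≈ 8.757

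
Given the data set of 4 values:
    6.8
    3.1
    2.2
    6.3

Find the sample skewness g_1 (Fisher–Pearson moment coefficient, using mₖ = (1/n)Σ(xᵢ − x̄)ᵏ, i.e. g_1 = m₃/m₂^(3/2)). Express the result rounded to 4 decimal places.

-0.0525

x̄ = (6.8 + 3.1 + 2.2 + 6.3) / 4 = 4.6000
deviations (xᵢ − x̄): 2.2000, -1.5000, -2.4000, 1.7000
Σ(xᵢ − x̄)² = 15.7400 ⇒ m₂ = 15.7400/4 = 3.93500
Σ(xᵢ − x̄)³ = -1.6380 ⇒ m₃ = -1.6380/4 = -0.40950
m₂^(3/2) = 3.93500^(1.5) = 7.80579
g_1 = m₃ / m₂^(3/2) = -0.40950 / 7.80579 ≈ -0.0525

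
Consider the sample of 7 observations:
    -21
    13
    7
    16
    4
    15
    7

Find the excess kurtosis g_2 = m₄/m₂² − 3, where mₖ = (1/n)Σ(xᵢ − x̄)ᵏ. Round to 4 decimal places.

x̄ = 5.8571
Σ(xᵢ − x̄)² = 964.8571 ⇒ m₂ = 137.83673
Σ(xᵢ − x̄)⁴ = 540472.2974 ⇒ m₄ = 77210.32820
m₂² = 18998.96543
g_2 = m₄/m₂² − 3 = 4.06392 − 3 ≈ 1.0639

1.0639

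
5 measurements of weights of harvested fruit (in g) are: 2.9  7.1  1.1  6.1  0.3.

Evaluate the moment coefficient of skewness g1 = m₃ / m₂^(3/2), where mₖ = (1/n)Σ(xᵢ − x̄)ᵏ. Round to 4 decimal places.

0.1798

x̄ = (2.9 + 7.1 + 1.1 + 6.1 + 0.3) / 5 = 3.5000
deviations (xᵢ − x̄): -0.6000, 3.6000, -2.4000, 2.6000, -3.2000
Σ(xᵢ − x̄)² = 36.0800 ⇒ m₂ = 36.0800/5 = 7.21600
Σ(xᵢ − x̄)³ = 17.4240 ⇒ m₃ = 17.4240/5 = 3.48480
m₂^(3/2) = 7.21600^(1.5) = 19.38406
g1 = m₃ / m₂^(3/2) = 3.48480 / 19.38406 ≈ 0.1798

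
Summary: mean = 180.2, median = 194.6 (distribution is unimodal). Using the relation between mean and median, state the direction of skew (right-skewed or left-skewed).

left-skewed

mean − median = 180.2 − 194.6 = -14.4
mean < median ⇒ the longer tail is on the left ⇒ left-skewed (negatively skewed).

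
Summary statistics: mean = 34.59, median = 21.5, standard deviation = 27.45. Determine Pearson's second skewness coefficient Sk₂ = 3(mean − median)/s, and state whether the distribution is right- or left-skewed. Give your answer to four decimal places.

1.4306, right-skewed

Sk₂ = 3(34.59 − 21.5) / 27.45 = 3 × 13.0900 / 27.45
    = 39.2700 / 27.45 ≈ 1.4306
Sk₂ > 0 ⇒ mean > median ⇒ right-skewed (positive skew).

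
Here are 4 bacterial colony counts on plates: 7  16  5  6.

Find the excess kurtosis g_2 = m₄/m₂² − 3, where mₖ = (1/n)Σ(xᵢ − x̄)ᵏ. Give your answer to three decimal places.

x̄ = 8.5000
Σ(xᵢ − x̄)² = 77.0000 ⇒ m₂ = 19.25000
Σ(xᵢ − x̄)⁴ = 3358.2500 ⇒ m₄ = 839.56250
m₂² = 370.56250
g_2 = m₄/m₂² − 3 = 2.26564 − 3 ≈ -0.734

-0.734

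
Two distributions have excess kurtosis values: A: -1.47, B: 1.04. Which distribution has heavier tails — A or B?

B

Higher excess kurtosis ⇒ heavier tails relative to the normal distribution.
-1.47 vs 1.04: the larger is 1.04, so B has heavier tails. (B is leptokurtic — heavier-than-normal tails; the other is platykurtic.)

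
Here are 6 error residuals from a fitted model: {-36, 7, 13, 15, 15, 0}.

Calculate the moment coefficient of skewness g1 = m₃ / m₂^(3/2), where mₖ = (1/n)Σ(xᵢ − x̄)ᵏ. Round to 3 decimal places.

-1.471

x̄ = (-36 + 7 + 13 + 15 + 15 + 0) / 6 = 2.3333
deviations (xᵢ − x̄): -38.3333, 4.6667, 10.6667, 12.6667, 12.6667, -2.3333
Σ(xᵢ − x̄)² = 1931.3333 ⇒ m₂ = 1931.3333/6 = 321.88889
Σ(xᵢ − x̄)³ = -50961.5556 ⇒ m₃ = -50961.5556/6 = -8493.59259
m₂^(3/2) = 321.88889^(1.5) = 5775.09295
g1 = m₃ / m₂^(3/2) = -8493.59259 / 5775.09295 ≈ -1.471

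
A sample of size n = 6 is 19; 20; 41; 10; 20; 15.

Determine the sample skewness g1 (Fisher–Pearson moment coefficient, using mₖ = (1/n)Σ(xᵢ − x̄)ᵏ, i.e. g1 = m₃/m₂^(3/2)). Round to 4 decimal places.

x̄ = (19 + 20 + 41 + 10 + 20 + 15) / 6 = 20.8333
deviations (xᵢ − x̄): -1.8333, -0.8333, 20.1667, -10.8333, -0.8333, -5.8333
Σ(xᵢ − x̄)² = 562.8333 ⇒ m₂ = 562.8333/6 = 93.80556
Σ(xᵢ − x̄)³ = 6724.4444 ⇒ m₃ = 6724.4444/6 = 1120.74074
m₂^(3/2) = 93.80556^(1.5) = 908.53746
g1 = m₃ / m₂^(3/2) = 1120.74074 / 908.53746 ≈ 1.2336

1.2336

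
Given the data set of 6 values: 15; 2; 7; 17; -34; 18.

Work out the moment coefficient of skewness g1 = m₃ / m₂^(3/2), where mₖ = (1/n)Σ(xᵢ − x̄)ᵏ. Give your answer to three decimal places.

-1.417

x̄ = (15 + 2 + 7 + 17 - 34 + 18) / 6 = 4.1667
deviations (xᵢ − x̄): 10.8333, -2.1667, 2.8333, 12.8333, -38.1667, 13.8333
Σ(xᵢ − x̄)² = 1942.8333 ⇒ m₂ = 1942.8333/6 = 323.80556
Σ(xᵢ − x̄)³ = -49552.4444 ⇒ m₃ = -49552.4444/6 = -8258.74074
m₂^(3/2) = 323.80556^(1.5) = 5826.75079
g1 = m₃ / m₂^(3/2) = -8258.74074 / 5826.75079 ≈ -1.417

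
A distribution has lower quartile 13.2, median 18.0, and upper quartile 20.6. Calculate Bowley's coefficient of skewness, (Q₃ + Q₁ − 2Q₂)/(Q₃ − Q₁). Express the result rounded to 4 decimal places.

numerator: Q₃ + Q₁ − 2Q₂ = 20.6 + 13.2 − 2×18.0 = -2.2000
denominator: Q₃ − Q₁ = 20.6 − 13.2 = 7.4000
Bowley skewness = -2.2000 / 7.4000 ≈ -0.2973

-0.2973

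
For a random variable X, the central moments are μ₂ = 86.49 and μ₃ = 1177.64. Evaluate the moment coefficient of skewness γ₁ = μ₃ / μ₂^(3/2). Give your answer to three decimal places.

1.464

σ = √μ₂ = √86.49 = 9.30000
σ³ = μ₂^(3/2) = 804.35700
γ₁ = μ₃/σ³ = 1177.64 / 804.35700 ≈ 1.464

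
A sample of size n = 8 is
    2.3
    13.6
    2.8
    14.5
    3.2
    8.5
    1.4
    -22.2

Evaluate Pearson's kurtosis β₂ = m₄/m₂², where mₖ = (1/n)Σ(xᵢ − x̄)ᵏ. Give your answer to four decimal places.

x̄ = 3.0125
Σ(xᵢ − x̄)² = 913.0287 ⇒ m₂ = 114.12859
Σ(xᵢ − x̄)⁴ = 434969.8081 ⇒ m₄ = 54371.22601
m₂² = 13025.33591
β₂ = m₄/m₂² = 54371.22601 / 13025.33591 ≈ 4.1743

4.1743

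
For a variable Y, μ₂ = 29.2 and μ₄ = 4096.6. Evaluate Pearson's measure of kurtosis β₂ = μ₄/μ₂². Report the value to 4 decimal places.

4.8046

μ₂² = 29.2² = 852.64000
μ₄/μ₂² = 4096.6 / 852.64000 = 4.80461
β₂ ≈ 4.8046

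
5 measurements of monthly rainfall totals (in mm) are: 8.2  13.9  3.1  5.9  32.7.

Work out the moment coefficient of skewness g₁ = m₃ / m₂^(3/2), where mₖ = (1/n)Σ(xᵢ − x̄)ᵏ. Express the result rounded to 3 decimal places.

1.115

x̄ = (8.2 + 13.9 + 3.1 + 5.9 + 32.7) / 5 = 12.7600
deviations (xᵢ − x̄): -4.5600, 1.1400, -9.6600, -6.8600, 19.9400
Σ(xᵢ − x̄)² = 560.0720 ⇒ m₂ = 560.0720/5 = 112.01440
Σ(xᵢ − x̄)³ = 6610.6210 ⇒ m₃ = 6610.6210/5 = 1322.12419
m₂^(3/2) = 112.01440^(1.5) = 1185.52519
g₁ = m₃ / m₂^(3/2) = 1322.12419 / 1185.52519 ≈ 1.115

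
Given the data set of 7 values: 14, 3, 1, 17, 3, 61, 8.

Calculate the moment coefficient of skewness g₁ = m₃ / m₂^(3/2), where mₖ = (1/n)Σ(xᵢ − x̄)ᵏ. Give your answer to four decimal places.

1.7136

x̄ = (14 + 3 + 1 + 17 + 3 + 61 + 8) / 7 = 15.2857
deviations (xᵢ − x̄): -1.2857, -12.2857, -14.2857, 1.7143, -12.2857, 45.7143, -7.2857
Σ(xᵢ − x̄)² = 2653.4286 ⇒ m₂ = 2653.4286/7 = 379.06122
Σ(xᵢ − x̄)³ = 88525.4694 ⇒ m₃ = 88525.4694/7 = 12646.49563
m₂^(3/2) = 379.06122^(1.5) = 7380.13051
g₁ = m₃ / m₂^(3/2) = 12646.49563 / 7380.13051 ≈ 1.7136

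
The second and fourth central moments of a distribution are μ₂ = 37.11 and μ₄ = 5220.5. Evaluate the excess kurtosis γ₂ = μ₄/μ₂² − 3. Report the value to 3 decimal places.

μ₂² = 37.11² = 1377.15210
μ₄/μ₂² = 5220.5 / 1377.15210 = 3.79079
γ₂ = 3.79079 − 3 ≈ 0.791

0.791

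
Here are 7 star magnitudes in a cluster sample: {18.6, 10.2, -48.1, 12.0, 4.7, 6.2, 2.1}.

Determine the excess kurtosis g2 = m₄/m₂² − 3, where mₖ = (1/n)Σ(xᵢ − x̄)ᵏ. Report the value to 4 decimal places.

1.6482

x̄ = 0.8143
Σ(xᵢ − x̄)² = 2967.9086 ⇒ m₂ = 423.98694
Σ(xᵢ − x̄)⁴ = 5849122.8686 ⇒ m₄ = 835588.98123
m₂² = 179764.92425
g2 = m₄/m₂² − 3 = 4.64823 − 3 ≈ 1.6482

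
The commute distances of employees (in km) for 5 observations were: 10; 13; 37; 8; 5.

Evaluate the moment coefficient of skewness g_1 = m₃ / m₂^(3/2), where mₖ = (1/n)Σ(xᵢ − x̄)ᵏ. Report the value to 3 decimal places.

x̄ = (10 + 13 + 37 + 8 + 5) / 5 = 14.6000
deviations (xᵢ − x̄): -4.6000, -1.6000, 22.4000, -6.6000, -9.6000
Σ(xᵢ − x̄)² = 661.2000 ⇒ m₂ = 661.2000/5 = 132.24000
Σ(xᵢ − x̄)³ = 9965.7600 ⇒ m₃ = 9965.7600/5 = 1993.15200
m₂^(3/2) = 132.24000^(1.5) = 1520.70250
g_1 = m₃ / m₂^(3/2) = 1993.15200 / 1520.70250 ≈ 1.311

1.311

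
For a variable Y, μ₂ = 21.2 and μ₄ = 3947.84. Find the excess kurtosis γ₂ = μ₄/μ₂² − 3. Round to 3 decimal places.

5.784

μ₂² = 21.2² = 449.44000
μ₄/μ₂² = 3947.84 / 449.44000 = 8.78391
γ₂ = 8.78391 − 3 ≈ 5.784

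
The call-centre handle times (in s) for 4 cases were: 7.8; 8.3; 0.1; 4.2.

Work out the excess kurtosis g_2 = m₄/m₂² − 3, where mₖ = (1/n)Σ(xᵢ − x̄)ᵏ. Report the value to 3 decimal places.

x̄ = 5.1000
Σ(xᵢ − x̄)² = 43.3400 ⇒ m₂ = 10.83500
Σ(xᵢ − x̄)⁴ = 783.6578 ⇒ m₄ = 195.91445
m₂² = 117.39723
g_2 = m₄/m₂² − 3 = 1.66882 − 3 ≈ -1.331

-1.331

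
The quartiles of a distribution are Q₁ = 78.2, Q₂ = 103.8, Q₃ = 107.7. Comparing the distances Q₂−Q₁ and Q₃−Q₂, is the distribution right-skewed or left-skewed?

left-skewed

Q₂ − Q₁ = 25.6;  Q₃ − Q₂ = 3.9
Q₂ − Q₁ > Q₃ − Q₂ ⇒ the lower half is more spread out ⇒ left-skewed.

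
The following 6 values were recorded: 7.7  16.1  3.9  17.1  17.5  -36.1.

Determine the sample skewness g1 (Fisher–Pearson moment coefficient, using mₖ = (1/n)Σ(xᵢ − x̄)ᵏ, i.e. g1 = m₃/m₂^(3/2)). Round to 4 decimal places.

-1.5115

x̄ = (7.7 + 16.1 + 3.9 + 17.1 + 17.5 - 36.1) / 6 = 4.3667
deviations (xᵢ − x̄): 3.3333, 11.7333, -0.4667, 12.7333, 13.1333, -40.4667
Σ(xᵢ − x̄)² = 2121.1733 ⇒ m₂ = 2121.1733/6 = 353.52889
Σ(xᵢ − x̄)³ = -60284.1084 ⇒ m₃ = -60284.1084/6 = -10047.35141
m₂^(3/2) = 353.52889^(1.5) = 6647.17882
g1 = m₃ / m₂^(3/2) = -10047.35141 / 6647.17882 ≈ -1.5115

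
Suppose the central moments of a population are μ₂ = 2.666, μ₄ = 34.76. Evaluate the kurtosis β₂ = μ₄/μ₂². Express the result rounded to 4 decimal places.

4.8906

μ₂² = 2.666² = 7.10756
μ₄/μ₂² = 34.76 / 7.10756 = 4.89057
β₂ ≈ 4.8906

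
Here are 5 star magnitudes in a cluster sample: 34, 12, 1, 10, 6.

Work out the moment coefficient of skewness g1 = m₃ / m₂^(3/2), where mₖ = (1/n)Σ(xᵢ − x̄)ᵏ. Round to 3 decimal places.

x̄ = (34 + 12 + 1 + 10 + 6) / 5 = 12.6000
deviations (xᵢ − x̄): 21.4000, -0.6000, -11.6000, -2.6000, -6.6000
Σ(xᵢ − x̄)² = 643.2000 ⇒ m₂ = 643.2000/5 = 128.64000
Σ(xᵢ − x̄)³ = 7934.1600 ⇒ m₃ = 7934.1600/5 = 1586.83200
m₂^(3/2) = 128.64000^(1.5) = 1459.02941
g1 = m₃ / m₂^(3/2) = 1586.83200 / 1459.02941 ≈ 1.088

1.088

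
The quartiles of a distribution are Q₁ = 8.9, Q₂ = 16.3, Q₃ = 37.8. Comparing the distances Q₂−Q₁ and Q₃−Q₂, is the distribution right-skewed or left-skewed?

Q₂ − Q₁ = 7.4;  Q₃ − Q₂ = 21.5
Q₃ − Q₂ > Q₂ − Q₁ ⇒ the upper half is more spread out ⇒ right-skewed.

right-skewed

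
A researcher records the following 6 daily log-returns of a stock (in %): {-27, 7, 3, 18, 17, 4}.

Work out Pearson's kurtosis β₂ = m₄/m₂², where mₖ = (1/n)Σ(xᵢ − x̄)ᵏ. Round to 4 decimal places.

x̄ = 3.6667
Σ(xᵢ − x̄)² = 1335.3333 ⇒ m₂ = 222.55556
Σ(xᵢ − x̄)⁴ = 958371.7778 ⇒ m₄ = 159728.62963
m₂² = 49530.97531
β₂ = m₄/m₂² = 159728.62963 / 49530.97531 ≈ 3.2248

3.2248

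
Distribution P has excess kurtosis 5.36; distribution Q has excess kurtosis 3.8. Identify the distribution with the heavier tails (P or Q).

Higher excess kurtosis ⇒ heavier tails relative to the normal distribution.
5.36 vs 3.8: the larger is 5.36, so P has heavier tails.

P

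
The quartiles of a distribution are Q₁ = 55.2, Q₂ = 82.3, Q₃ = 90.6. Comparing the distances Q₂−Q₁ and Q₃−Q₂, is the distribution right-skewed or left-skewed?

left-skewed

Q₂ − Q₁ = 27.1;  Q₃ − Q₂ = 8.3
Q₂ − Q₁ > Q₃ − Q₂ ⇒ the lower half is more spread out ⇒ left-skewed.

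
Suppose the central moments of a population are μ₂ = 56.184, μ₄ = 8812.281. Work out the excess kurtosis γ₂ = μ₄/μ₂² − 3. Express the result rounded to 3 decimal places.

μ₂² = 56.184² = 3156.64186
μ₄/μ₂² = 8812.281 / 3156.64186 = 2.79166
γ₂ = 2.79166 − 3 ≈ -0.208

-0.208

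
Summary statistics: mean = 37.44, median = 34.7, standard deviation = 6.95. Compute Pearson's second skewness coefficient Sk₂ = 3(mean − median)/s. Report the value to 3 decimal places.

Sk₂ = 3(37.44 − 34.7) / 6.95 = 3 × 2.7400 / 6.95
    = 8.2200 / 6.95 ≈ 1.183

1.183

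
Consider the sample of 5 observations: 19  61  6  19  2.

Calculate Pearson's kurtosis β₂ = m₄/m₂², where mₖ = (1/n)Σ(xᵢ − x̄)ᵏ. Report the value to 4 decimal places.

2.7620

x̄ = 21.4000
Σ(xᵢ − x̄)² = 2193.2000 ⇒ m₂ = 438.64000
Σ(xᵢ − x̄)⁴ = 2657083.8560 ⇒ m₄ = 531416.77120
m₂² = 192405.04960
β₂ = m₄/m₂² = 531416.77120 / 192405.04960 ≈ 2.7620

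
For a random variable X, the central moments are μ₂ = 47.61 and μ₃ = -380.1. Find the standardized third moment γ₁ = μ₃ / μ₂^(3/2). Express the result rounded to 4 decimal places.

-1.1570

σ = √μ₂ = √47.61 = 6.90000
σ³ = μ₂^(3/2) = 328.50900
γ₁ = μ₃/σ³ = -380.1 / 328.50900 ≈ -1.1570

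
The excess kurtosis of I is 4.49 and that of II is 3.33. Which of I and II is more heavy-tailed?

Higher excess kurtosis ⇒ heavier tails relative to the normal distribution.
4.49 vs 3.33: the larger is 4.49, so I has heavier tails.

I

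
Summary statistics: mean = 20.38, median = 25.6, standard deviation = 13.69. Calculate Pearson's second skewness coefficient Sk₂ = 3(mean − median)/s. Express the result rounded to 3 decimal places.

-1.144

Sk₂ = 3(20.38 − 25.6) / 13.69 = 3 × -5.2200 / 13.69
    = -15.6600 / 13.69 ≈ -1.144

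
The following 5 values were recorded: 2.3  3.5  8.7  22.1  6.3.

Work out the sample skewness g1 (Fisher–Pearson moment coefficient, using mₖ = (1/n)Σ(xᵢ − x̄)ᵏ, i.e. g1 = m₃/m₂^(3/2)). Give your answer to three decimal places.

x̄ = (2.3 + 3.5 + 8.7 + 22.1 + 6.3) / 5 = 8.5800
deviations (xᵢ − x̄): -6.2800, -5.0800, 0.1200, 13.5200, -2.2800
Σ(xᵢ − x̄)² = 253.2480 ⇒ m₂ = 253.2480/5 = 50.64960
Σ(xᵢ − x̄)³ = 2080.7059 ⇒ m₃ = 2080.7059/5 = 416.14118
m₂^(3/2) = 50.64960^(1.5) = 360.46577
g1 = m₃ / m₂^(3/2) = 416.14118 / 360.46577 ≈ 1.154

1.154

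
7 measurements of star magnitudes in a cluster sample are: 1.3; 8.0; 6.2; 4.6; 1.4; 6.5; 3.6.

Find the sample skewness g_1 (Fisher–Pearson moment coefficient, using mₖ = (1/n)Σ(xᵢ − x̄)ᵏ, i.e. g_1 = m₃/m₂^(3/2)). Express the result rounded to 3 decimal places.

x̄ = (1.3 + 8.0 + 6.2 + 4.6 + 1.4 + 6.5 + 3.6) / 7 = 4.5143
deviations (xᵢ − x̄): -3.2143, 3.4857, 1.6857, 0.0857, -3.1143, 1.9857, -0.9143
Σ(xᵢ − x̄)² = 39.8086 ⇒ m₂ = 39.8086/7 = 5.68694
Σ(xᵢ − x̄)³ = -9.2051 ⇒ m₃ = -9.2051/7 = -1.31501
m₂^(3/2) = 5.68694^(1.5) = 13.56182
g_1 = m₃ / m₂^(3/2) = -1.31501 / 13.56182 ≈ -0.097

-0.097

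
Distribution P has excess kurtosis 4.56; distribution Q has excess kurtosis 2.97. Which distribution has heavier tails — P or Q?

Higher excess kurtosis ⇒ heavier tails relative to the normal distribution.
4.56 vs 2.97: the larger is 4.56, so P has heavier tails.

P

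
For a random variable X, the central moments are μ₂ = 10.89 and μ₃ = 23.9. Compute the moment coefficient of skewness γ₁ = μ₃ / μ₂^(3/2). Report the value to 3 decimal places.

0.665

σ = √μ₂ = √10.89 = 3.30000
σ³ = μ₂^(3/2) = 35.93700
γ₁ = μ₃/σ³ = 23.9 / 35.93700 ≈ 0.665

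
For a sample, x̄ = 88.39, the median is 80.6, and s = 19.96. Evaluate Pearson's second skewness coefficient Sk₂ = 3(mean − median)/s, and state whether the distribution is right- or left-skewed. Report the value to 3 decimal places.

1.171, right-skewed

Sk₂ = 3(88.39 − 80.6) / 19.96 = 3 × 7.7900 / 19.96
    = 23.3700 / 19.96 ≈ 1.171
Sk₂ > 0 ⇒ mean > median ⇒ right-skewed (positive skew).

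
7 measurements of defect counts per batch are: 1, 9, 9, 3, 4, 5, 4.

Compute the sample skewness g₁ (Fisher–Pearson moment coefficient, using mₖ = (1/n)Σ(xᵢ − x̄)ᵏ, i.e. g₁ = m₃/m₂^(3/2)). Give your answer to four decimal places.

0.3600

x̄ = (1 + 9 + 9 + 3 + 4 + 5 + 4) / 7 = 5.0000
deviations (xᵢ − x̄): -4.0000, 4.0000, 4.0000, -2.0000, -1.0000, 0.0000, -1.0000
Σ(xᵢ − x̄)² = 54.0000 ⇒ m₂ = 54.0000/7 = 7.71429
Σ(xᵢ − x̄)³ = 54.0000 ⇒ m₃ = 54.0000/7 = 7.71429
m₂^(3/2) = 7.71429^(1.5) = 21.42612
g₁ = m₃ / m₂^(3/2) = 7.71429 / 21.42612 ≈ 0.3600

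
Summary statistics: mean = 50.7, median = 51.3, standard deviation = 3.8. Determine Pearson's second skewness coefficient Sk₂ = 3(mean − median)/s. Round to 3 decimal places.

-0.474

Sk₂ = 3(50.7 − 51.3) / 3.8 = 3 × -0.6000 / 3.8
    = -1.8000 / 3.8 ≈ -0.474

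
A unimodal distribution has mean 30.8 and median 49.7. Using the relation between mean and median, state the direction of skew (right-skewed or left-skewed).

mean − median = 30.8 − 49.7 = -18.9
mean < median ⇒ the longer tail is on the left ⇒ left-skewed (negatively skewed).

left-skewed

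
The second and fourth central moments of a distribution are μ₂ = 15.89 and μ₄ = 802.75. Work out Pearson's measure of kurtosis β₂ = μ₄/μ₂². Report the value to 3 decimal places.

μ₂² = 15.89² = 252.49210
μ₄/μ₂² = 802.75 / 252.49210 = 3.17931
β₂ ≈ 3.179

3.179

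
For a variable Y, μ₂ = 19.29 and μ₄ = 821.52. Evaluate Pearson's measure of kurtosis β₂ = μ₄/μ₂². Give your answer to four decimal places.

μ₂² = 19.29² = 372.10410
μ₄/μ₂² = 821.52 / 372.10410 = 2.20777
β₂ ≈ 2.2078

2.2078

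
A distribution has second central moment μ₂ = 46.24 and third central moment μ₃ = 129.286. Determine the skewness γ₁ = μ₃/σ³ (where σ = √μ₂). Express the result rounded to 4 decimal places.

0.4112

σ = √μ₂ = √46.24 = 6.80000
σ³ = μ₂^(3/2) = 314.43200
γ₁ = μ₃/σ³ = 129.286 / 314.43200 ≈ 0.4112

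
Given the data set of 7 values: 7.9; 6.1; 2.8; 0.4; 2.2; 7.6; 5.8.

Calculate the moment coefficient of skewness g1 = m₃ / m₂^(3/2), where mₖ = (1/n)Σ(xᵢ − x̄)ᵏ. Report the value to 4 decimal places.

x̄ = (7.9 + 6.1 + 2.8 + 0.4 + 2.2 + 7.6 + 5.8) / 7 = 4.6857
deviations (xᵢ − x̄): 3.2143, 1.4143, -1.8857, -4.2857, -2.4857, 2.9143, 1.1143
Σ(xᵢ − x̄)² = 50.1686 ⇒ m₂ = 50.1686/7 = 7.16694
Σ(xᵢ − x̄)³ = -38.6089 ⇒ m₃ = -38.6089/7 = -5.51556
m₂^(3/2) = 7.16694^(1.5) = 19.18671
g1 = m₃ / m₂^(3/2) = -5.51556 / 19.18671 ≈ -0.2875

-0.2875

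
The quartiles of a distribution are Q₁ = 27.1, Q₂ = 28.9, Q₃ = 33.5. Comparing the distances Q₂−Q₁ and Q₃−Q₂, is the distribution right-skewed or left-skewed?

right-skewed

Q₂ − Q₁ = 1.8;  Q₃ − Q₂ = 4.6
Q₃ − Q₂ > Q₂ − Q₁ ⇒ the upper half is more spread out ⇒ right-skewed.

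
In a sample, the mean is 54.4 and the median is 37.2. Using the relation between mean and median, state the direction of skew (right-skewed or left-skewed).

mean − median = 54.4 − 37.2 = 17.2
mean > median ⇒ the longer tail is on the right ⇒ right-skewed (positively skewed).

right-skewed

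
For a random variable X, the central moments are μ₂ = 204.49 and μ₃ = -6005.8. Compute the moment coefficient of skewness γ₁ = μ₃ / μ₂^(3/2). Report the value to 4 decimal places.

σ = √μ₂ = √204.49 = 14.30000
σ³ = μ₂^(3/2) = 2924.20700
γ₁ = μ₃/σ³ = -6005.8 / 2924.20700 ≈ -2.0538

-2.0538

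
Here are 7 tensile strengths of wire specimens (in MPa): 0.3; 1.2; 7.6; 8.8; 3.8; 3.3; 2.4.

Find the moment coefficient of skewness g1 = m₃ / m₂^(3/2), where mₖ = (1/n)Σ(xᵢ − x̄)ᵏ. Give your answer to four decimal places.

0.5376

x̄ = (0.3 + 1.2 + 7.6 + 8.8 + 3.8 + 3.3 + 2.4) / 7 = 3.9143
deviations (xᵢ − x̄): -3.6143, -2.7143, 3.6857, 4.8857, -0.1143, -0.6143, -1.5143
Σ(xᵢ − x̄)² = 60.5686 ⇒ m₂ = 60.5686/7 = 8.65265
Σ(xᵢ − x̄)³ = 95.7752 ⇒ m₃ = 95.7752/7 = 13.68217
m₂^(3/2) = 8.65265^(1.5) = 25.45212
g1 = m₃ / m₂^(3/2) = 13.68217 / 25.45212 ≈ 0.5376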